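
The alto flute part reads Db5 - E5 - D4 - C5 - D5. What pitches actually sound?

Ab4 B4 A3 G4 A4

Written C4 on the alto flute sounds as G3, a perfect fourth lower; apply that shift to every note.
Db5 to Ab4
E5 to B4
D4 to A3
C5 to G4
D5 to A4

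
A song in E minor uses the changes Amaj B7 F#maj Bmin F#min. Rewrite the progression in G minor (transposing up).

Cmaj D7 Amaj Dmin Amin

E minor up to G minor is a minor third; each chord root moves by that interval while the quality stays the same.
Amaj: root A up a minor third → C, giving Cmaj.
B7: root B up a minor third → D, giving D7.
F#maj: root F# up a minor third → A, giving Amaj.
Bmin: root B up a minor third → D, giving Dmin.
F#min: root F# up a minor third → A, giving Amin.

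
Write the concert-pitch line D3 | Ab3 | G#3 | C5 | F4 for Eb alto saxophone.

B3 F4 E#4 A5 D5

Written C4 sounds as Eb3 on the Eb alto saxophone, so concert pitches are written a major sixth up.
D3 → B3
Ab3 → F4
G#3 → E#4
C5 → A5
F4 → D5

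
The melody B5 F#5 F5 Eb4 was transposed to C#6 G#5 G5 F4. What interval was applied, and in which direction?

up a major second

From B5 to C#6 is 2 letter names — a second of some quality.
B5 to C#6 is 2 semitones, which makes it a major second; the second version is higher, so the direction is up.
Checking another pair — Eb4 → F4 — gives the same interval.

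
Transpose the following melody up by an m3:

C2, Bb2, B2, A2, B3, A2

Eb2 Db3 D3 C3 D4 C3

C2 gives Eb2
Bb2 gives Db3
B2 gives D3
A2 gives C3
B3 gives D4
A2 gives C3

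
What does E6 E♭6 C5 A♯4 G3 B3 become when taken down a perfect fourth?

B5 Bb5 G4 E#4 D3 F#3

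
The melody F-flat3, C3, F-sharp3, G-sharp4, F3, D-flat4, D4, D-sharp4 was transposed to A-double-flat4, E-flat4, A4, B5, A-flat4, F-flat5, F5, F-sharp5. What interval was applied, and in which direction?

up a minor tenth

Take the first pair: Fb3 → Abb4. F to A spans 10 letter names, so the interval is some kind of tenth.
Fb3 to Abb4 is 15 semitones, which makes it a minor tenth; the second version is higher, so the direction is up.
Checking another pair — D#4 → F#5 — gives the same interval.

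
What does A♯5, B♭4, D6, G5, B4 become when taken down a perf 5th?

D#5 Eb4 G5 C5 E4

A perfect fifth down from A#5 gives D#5.
Bb4 down a perfect fifth is Eb4.
A perfect fifth down from D6 gives G5.
G5 down a perfect fifth is C5.
A perfect fifth down from B4 gives E4.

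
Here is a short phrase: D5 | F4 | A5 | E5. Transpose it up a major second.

E5 G4 B5 F#5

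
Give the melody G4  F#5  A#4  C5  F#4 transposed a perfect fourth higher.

G4 → C5
F#5 → B5
A#4 → D#5
C5 → F5
F#4 → B4

C5 B5 D#5 F5 B4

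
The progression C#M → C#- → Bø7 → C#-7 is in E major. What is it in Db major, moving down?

E major down to Db major is an augmented second; each chord root moves by that interval while the quality stays the same.
C#M: root C# down an augmented second → Bb, giving BbM.
C#-: root C# down an augmented second → Bb, giving Bb-.
Bø7: root B down an augmented second → Ab, giving Abø7.
C#-7: root C# down an augmented second → Bb, giving Bb-7.

BbM Bb- Abø7 Bb-7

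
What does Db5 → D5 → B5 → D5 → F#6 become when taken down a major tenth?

Bbb3 Bb3 G4 Bb3 D5

A major tenth down from Db5 gives Bbb3.
D5: a tenth down reaches B, and 16 semitones makes it Bb3.
B5 down a major tenth is G4.
D5 down a major tenth is Bb3.
F#6: a tenth down reaches D, and 16 semitones makes it D5.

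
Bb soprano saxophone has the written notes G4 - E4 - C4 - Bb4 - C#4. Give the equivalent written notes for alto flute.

First find concert pitch: the Bb soprano saxophone sounds a major second below written, so G4 E4 C4 Bb4 C#4 sounds F4 D4 Bb3 Ab4 B3.
Then write for alto flute: it sounds a perfect fourth below written, so the part must be a perfect fourth above concert.
F4 → Bb4
D4 → G4
Bb3 → Eb4
Ab4 → Db5
B3 → E4

Bb4 G4 Eb4 Db5 E4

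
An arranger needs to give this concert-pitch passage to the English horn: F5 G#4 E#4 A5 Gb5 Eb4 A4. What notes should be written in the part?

C6 D#5 B#4 E6 Db6 Bb4 E5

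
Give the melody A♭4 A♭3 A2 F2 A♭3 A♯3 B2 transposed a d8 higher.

Abb5 Abb4 Ab3 Fb3 Abb4 A4 Bb3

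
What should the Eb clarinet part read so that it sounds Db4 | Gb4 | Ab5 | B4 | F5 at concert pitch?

Bb3 Eb4 F5 G#4 D5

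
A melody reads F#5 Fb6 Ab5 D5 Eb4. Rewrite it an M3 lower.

D5 Dbb6 Fb5 Bb4 Cb4

F#5 → D5
Fb6 → Dbb6
Ab5 → Fb5
D5 → Bb4
Eb4 → Cb4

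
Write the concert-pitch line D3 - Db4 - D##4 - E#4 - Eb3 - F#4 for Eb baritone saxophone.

B4 Bb5 B##5 C##6 C5 D#6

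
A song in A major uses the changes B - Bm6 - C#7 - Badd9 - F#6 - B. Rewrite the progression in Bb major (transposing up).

A major up to Bb major is a minor second; each chord root moves by that interval while the quality stays the same.
B: root B up a minor second → C, giving C.
Bm6: root B up a minor second → C, giving Cm6.
C#7: root C# up a minor second → D, giving D7.
Badd9: root B up a minor second → C, giving Cadd9.
F#6: root F# up a minor second → G, giving G6.
B: root B up a minor second → C, giving C.

C Cm6 D7 Cadd9 G6 C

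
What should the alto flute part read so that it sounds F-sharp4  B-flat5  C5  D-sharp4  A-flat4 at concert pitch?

B4 Eb6 F5 G#4 Db5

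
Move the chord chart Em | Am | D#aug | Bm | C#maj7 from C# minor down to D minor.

C# minor down to D minor is a major seventh; each chord root moves by that interval while the quality stays the same.
Em: root E down a major seventh → F, giving Fm.
Am: root A down a major seventh → Bb, giving Bbm.
D#aug: root D# down a major seventh → E, giving Eaug.
Bm: root B down a major seventh → C, giving Cm.
C#maj7: root C# down a major seventh → D, giving Dmaj7.

Fm Bbm Eaug Cm Dmaj7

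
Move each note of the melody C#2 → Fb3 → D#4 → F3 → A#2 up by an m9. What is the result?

A minor ninth up from C#2 gives D3.
Fb3: a ninth up reaches G, and 13 semitones makes it Gbb4.
A minor ninth up from D#4 gives E5.
F3: a ninth up reaches G, and 13 semitones makes it Gb4.
A#2: a ninth up reaches B, and 13 semitones makes it B3.

D3 Gbb4 E5 Gb4 B3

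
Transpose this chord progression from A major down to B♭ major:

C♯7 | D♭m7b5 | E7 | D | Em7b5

D7 Ebbm7b5 F7 Eb Fm7b5

A major down to B♭ major is a major seventh; each chord root moves by that interval while the quality stays the same.
C♯7: root C♯ down a major seventh → D, giving D7.
D♭m7b5: root D♭ down a major seventh → Ebb, giving Ebbm7b5.
E7: root E down a major seventh → F, giving F7.
D: root D down a major seventh → Eb, giving Eb.
Em7b5: root E down a major seventh → F, giving Fm7b5.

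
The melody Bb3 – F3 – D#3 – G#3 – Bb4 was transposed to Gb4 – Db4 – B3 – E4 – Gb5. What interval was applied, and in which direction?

up a minor sixth

From Bb3 to Gb4 is 6 letter names — a sixth of some quality.
Bb3 to Gb4 is 8 semitones, which makes it a minor sixth; the second version is higher, so the direction is up.
Checking another pair — Bb4 → Gb5 — gives the same interval.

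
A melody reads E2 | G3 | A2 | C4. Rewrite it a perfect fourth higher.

E2 up a perfect fourth is A2.
A perfect fourth up from G3 gives C4.
A perfect fourth up from A2 gives D3.
A perfect fourth up from C4 gives F4.

A2 C4 D3 F4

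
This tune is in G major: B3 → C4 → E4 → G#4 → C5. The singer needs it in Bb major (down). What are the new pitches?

From G down to Bb is a major sixth; apply that to each pitch.
B3 -> D3
C4 -> Eb3
E4 -> G3
G#4 -> B3
C5 -> Eb4

D3 Eb3 G3 B3 Eb4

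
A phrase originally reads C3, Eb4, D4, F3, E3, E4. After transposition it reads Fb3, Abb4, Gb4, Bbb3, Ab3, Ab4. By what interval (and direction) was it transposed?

up a diminished fourth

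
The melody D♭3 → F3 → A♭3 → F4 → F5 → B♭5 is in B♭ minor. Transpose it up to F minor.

Ab3 C4 Eb4 C5 C6 F6

From B♭ up to F is a perfect fifth; apply that to each pitch.
Db3 to Ab3
F3 to C4
Ab3 to Eb4
F4 to C5
F5 to C6
Bb5 to F6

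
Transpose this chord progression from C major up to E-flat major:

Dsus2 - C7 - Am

Fsus2 Eb7 Cm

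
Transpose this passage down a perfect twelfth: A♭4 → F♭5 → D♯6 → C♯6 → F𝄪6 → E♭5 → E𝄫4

Ab4 -> Db3
Fb5 -> Bbb3
D#6 -> G#4
C#6 -> F#4
F##6 -> B#4
Eb5 -> Ab3
Ebb4 -> Abb2

Db3 Bbb3 G#4 F#4 B#4 Ab3 Abb2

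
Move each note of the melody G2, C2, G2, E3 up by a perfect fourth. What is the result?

C3 F2 C3 A3

G2: a fourth up reaches C, and 5 semitones makes it C3.
C2 up a perfect fourth is F2.
G2 up a perfect fourth is C3.
A perfect fourth up from E3 gives A3.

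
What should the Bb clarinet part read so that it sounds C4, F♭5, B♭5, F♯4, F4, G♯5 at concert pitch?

D4 Gb5 C6 G#4 G4 A#5

The Bb clarinet sounds a major second below written, so the written part must be a major second above concert — transpose each note up.
C4 → D4
Fb5 → Gb5
Bb5 → C6
F#4 → G#4
F4 → G4
G#5 → A#5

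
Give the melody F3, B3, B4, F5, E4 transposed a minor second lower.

E3 A#3 A#4 E5 D#4

F3 down a minor second is E3.
B3: a second down reaches A, and 1 semitone makes it A#3.
A minor second down from B4 gives A#4.
A minor second down from F5 gives E5.
E4: a second down reaches D, and 1 semitone makes it D#4.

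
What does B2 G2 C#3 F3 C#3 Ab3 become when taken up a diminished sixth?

B2: a sixth up reaches G, and 7 semitones makes it Gb3.
A diminished sixth up from G2 gives Ebb3.
C#3 up a diminished sixth is Ab3.
A diminished sixth up from F3 gives Dbb4.
C#3: a sixth up reaches A, and 7 semitones makes it Ab3.
A diminished sixth up from Ab3 gives Fbb4.

Gb3 Ebb3 Ab3 Dbb4 Ab3 Fbb4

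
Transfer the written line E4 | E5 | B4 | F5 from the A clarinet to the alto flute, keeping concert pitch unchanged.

F#4 F#5 C#5 G5

First find concert pitch: the A clarinet sounds a minor third below written, so E4 E5 B4 F5 sounds C#4 C#5 G#4 D5.
Then write for alto flute: it sounds a perfect fourth below written, so the part must be a perfect fourth above concert.
C#4 → F#4
C#5 → F#5
G#4 → C#5
D5 → G5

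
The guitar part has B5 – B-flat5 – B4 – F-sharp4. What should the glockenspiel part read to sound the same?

First find concert pitch: the guitar sounds a perfect octave below written, so B5 B-flat5 B4 F-sharp4 sounds B4 Bb4 B3 F#3.
Then write for glockenspiel: it sounds a perfect fifteenth above written, so the part must be a perfect fifteenth below concert.
B4 → B2
Bb4 → Bb2
B3 → B1
F#3 → F#1

B2 Bb2 B1 F#1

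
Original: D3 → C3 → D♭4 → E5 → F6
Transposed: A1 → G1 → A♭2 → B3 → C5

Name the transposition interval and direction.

down a perfect eleventh

From D3 to A1 is 11 letter names — an eleventh of some quality.
A1 to D3 is 17 semitones, which makes it a perfect eleventh; the second version is lower, so the direction is down.
Checking another pair — F6 → C5 — gives the same interval.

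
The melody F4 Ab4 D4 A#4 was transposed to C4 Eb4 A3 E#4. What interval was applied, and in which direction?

From F4 to C4 is 4 letter names — a fourth of some quality.
C4 to F4 is 5 semitones, which makes it a perfect fourth; the second version is lower, so the direction is down.
Checking another pair — A#4 → E#4 — gives the same interval.

down a perfect fourth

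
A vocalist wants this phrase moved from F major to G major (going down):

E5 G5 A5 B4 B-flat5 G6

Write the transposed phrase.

F#4 A4 B4 C#4 C5 A5

F major to G major down is a minor seventh, so every note moves down by that interval.
E5 -> F#4
G5 -> A4
A5 -> B4
B4 -> C#4
Bb5 -> C5
G6 -> A5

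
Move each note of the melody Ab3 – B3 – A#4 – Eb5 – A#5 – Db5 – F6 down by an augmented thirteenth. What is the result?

Ab3 -> Cbb2
B3 -> Db2
A#4 -> C3
Eb5 -> Gbb3
A#5 -> C4
Db5 -> Fbb3
F6 -> Abb4

Cbb2 Db2 C3 Gbb3 C4 Fbb3 Abb4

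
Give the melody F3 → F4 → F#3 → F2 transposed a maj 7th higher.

F3 becomes E4
F4 becomes E5
F#3 becomes E#4
F2 becomes E3

E4 E5 E#4 E3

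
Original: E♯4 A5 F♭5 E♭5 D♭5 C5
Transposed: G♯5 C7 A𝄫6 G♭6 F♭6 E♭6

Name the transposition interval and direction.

up a minor tenth

Take the first pair: E#4 → G#5. E to G spans 10 letter names, so the interval is some kind of tenth.
E#4 to G#5 is 15 semitones, which makes it a minor tenth; the second version is higher, so the direction is up.
Checking another pair — C5 → Eb6 — gives the same interval.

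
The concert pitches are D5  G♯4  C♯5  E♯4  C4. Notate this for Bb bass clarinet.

E6 A#5 D#6 F##5 D5

The Bb bass clarinet sounds a major ninth below written, so the written part must be a major ninth above concert — transpose each note up.
D5 becomes E6
G#4 becomes A#5
C#5 becomes D#6
E#4 becomes F##5
C4 becomes D5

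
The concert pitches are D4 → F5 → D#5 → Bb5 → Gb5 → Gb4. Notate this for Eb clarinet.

B3 D5 B#4 G5 Eb5 Eb4

Written C4 sounds as Eb4 on the Eb clarinet, so concert pitches are written a minor third down.
D4 -> B3
F5 -> D5
D#5 -> B#4
Bb5 -> G5
Gb5 -> Eb5
Gb4 -> Eb4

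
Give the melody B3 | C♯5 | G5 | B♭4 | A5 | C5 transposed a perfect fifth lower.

E3 F#4 C5 Eb4 D5 F4

B3 becomes E3
C#5 becomes F#4
G5 becomes C5
Bb4 becomes Eb4
A5 becomes D5
C5 becomes F4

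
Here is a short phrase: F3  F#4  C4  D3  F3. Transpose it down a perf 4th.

F3 gives C3
F#4 gives C#4
C4 gives G3
D3 gives A2
F3 gives C3

C3 C#4 G3 A2 C3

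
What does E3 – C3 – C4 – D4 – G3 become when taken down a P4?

E3 to B2
C3 to G2
C4 to G3
D4 to A3
G3 to D3

B2 G2 G3 A3 D3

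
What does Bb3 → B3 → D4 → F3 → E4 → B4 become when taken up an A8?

Bb3 gives B4
B3 gives B#4
D4 gives D#5
F3 gives F#4
E4 gives E#5
B4 gives B#5

B4 B#4 D#5 F#4 E#5 B#5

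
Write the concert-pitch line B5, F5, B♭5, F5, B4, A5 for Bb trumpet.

C#6 G5 C6 G5 C#5 B5

Written C4 sounds as Bb3 on the Bb trumpet, so concert pitches are written a major second up.
B5 becomes C#6
F5 becomes G5
Bb5 becomes C6
F5 becomes G5
B4 becomes C#5
A5 becomes B5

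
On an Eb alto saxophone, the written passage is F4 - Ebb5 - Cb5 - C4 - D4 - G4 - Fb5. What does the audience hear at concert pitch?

Ab3 Gbb4 Ebb4 Eb3 F3 Bb3 Abb4

The Eb alto saxophone sounds a major sixth below written, so transpose each written note down a major sixth.
F4 becomes Ab3
Ebb5 becomes Gbb4
Cb5 becomes Ebb4
C4 becomes Eb3
D4 becomes F3
G4 becomes Bb3
Fb5 becomes Abb4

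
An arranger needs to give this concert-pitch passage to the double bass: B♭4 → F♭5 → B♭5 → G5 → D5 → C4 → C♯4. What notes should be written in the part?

Written C4 sounds as C3 on the double bass, so concert pitches are written a perfect octave up.
Bb4 -> Bb5
Fb5 -> Fb6
Bb5 -> Bb6
G5 -> G6
D5 -> D6
C4 -> C5
C#4 -> C#5

Bb5 Fb6 Bb6 G6 D6 C5 C#5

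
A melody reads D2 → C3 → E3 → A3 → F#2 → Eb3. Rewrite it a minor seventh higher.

C3 Bb3 D4 G4 E3 Db4

A minor seventh up from D2 gives C3.
C3: a seventh up reaches B, and 10 semitones makes it Bb3.
E3 up a minor seventh is D4.
A minor seventh up from A3 gives G4.
A minor seventh up from F#2 gives E3.
Eb3 up a minor seventh is Db4.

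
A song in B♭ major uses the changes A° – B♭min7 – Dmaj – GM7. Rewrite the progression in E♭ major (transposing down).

D° Ebmin7 Gmaj CM7

B♭ major down to E♭ major is a perfect fifth; each chord root moves by that interval while the quality stays the same.
A°: root A down a perfect fifth → D, giving D°.
B♭min7: root B♭ down a perfect fifth → Eb, giving Ebmin7.
Dmaj: root D down a perfect fifth → G, giving Gmaj.
GM7: root G down a perfect fifth → C, giving CM7.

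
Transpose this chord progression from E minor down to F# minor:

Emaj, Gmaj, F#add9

F#maj Amaj G#add9

E minor down to F# minor is a minor seventh; each chord root moves by that interval while the quality stays the same.
Emaj: root E down a minor seventh → F#, giving F#maj.
Gmaj: root G down a minor seventh → A, giving Amaj.
F#add9: root F# down a minor seventh → G#, giving G#add9.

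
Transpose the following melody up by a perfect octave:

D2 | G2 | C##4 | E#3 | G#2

D2 gives D3
G2 gives G3
C##4 gives C##5
E#3 gives E#4
G#2 gives G#3

D3 G3 C##5 E#4 G#3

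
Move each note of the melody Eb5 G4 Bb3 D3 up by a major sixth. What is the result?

Eb5 -> C6
G4 -> E5
Bb3 -> G4
D3 -> B3

C6 E5 G4 B3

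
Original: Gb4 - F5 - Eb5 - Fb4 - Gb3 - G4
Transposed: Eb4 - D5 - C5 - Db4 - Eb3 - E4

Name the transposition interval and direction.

Take the first pair: Gb4 → Eb4. G to E spans 3 letter names, so the interval is some kind of third.
Eb4 to Gb4 is 3 semitones, which makes it a minor third; the second version is lower, so the direction is down.
Checking another pair — G4 → E4 — gives the same interval.

down a minor third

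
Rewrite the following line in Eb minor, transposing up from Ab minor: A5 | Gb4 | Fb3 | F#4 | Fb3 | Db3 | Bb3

E6 Db5 Cb4 C#5 Cb4 Ab3 F4

Ab minor to Eb minor up is a perfect fifth, so every note moves up by that interval.
A5 -> E6
Gb4 -> Db5
Fb3 -> Cb4
F#4 -> C#5
Fb3 -> Cb4
Db3 -> Ab3
Bb3 -> F4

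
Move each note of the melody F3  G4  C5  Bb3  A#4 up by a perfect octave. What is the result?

F4 G5 C6 Bb4 A#5

F3 → F4
G4 → G5
C5 → C6
Bb3 → Bb4
A#4 → A#5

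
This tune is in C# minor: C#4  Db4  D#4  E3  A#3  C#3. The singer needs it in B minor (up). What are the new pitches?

From C# up to B is a minor seventh; apply that to each pitch.
C#4 gives B4
Db4 gives Cb5
D#4 gives C#5
E3 gives D4
A#3 gives G#4
C#3 gives B3

B4 Cb5 C#5 D4 G#4 B3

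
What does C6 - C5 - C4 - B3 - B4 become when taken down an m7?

C6 to D5
C5 to D4
C4 to D3
B3 to C#3
B4 to C#4

D5 D4 D3 C#3 C#4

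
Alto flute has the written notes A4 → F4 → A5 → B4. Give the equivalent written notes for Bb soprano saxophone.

First find concert pitch: the alto flute sounds a perfect fourth below written, so A4 F4 A5 B4 sounds E4 C4 E5 F#4.
Then write for Bb soprano saxophone: it sounds a major second below written, so the part must be a major second above concert.
E4 → F#4
C4 → D4
E5 → F#5
F#4 → G#4

F#4 D4 F#5 G#4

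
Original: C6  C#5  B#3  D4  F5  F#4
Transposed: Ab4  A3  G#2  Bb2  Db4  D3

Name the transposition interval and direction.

down a major tenth

From C6 to Ab4 is 10 letter names — a tenth of some quality.
Ab4 to C6 is 16 semitones, which makes it a major tenth; the second version is lower, so the direction is down.
Checking another pair — F#4 → D3 — gives the same interval.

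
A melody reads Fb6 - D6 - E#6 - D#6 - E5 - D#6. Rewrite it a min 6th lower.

Fb6 -> Ab5
D6 -> F#5
E#6 -> G##5
D#6 -> F##5
E5 -> G#4
D#6 -> F##5

Ab5 F#5 G##5 F##5 G#4 F##5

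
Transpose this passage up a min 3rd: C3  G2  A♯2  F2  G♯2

Eb3 Bb2 C#3 Ab2 B2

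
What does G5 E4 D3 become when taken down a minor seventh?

A4 F#3 E2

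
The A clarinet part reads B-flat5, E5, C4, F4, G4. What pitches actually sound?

G5 C#5 A3 D4 E4

The A clarinet sounds a minor third below written, so transpose each written note down a minor third.
Bb5 -> G5
E5 -> C#5
C4 -> A3
F4 -> D4
G4 -> E4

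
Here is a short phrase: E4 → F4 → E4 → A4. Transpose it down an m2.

D#4 E4 D#4 G#4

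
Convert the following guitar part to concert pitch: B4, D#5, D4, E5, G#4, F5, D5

B3 D#4 D3 E4 G#3 F4 D4

Written C4 on the guitar sounds as C3, a perfect octave lower; apply that shift to every note.
B4 gives B3
D#5 gives D#4
D4 gives D3
E5 gives E4
G#4 gives G#3
F5 gives F4
D5 gives D4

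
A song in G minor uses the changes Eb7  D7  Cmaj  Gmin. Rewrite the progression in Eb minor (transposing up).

Cb7 Bb7 Abmaj Ebmin

G minor up to Eb minor is a minor sixth; each chord root moves by that interval while the quality stays the same.
Eb7: root Eb up a minor sixth → Cb, giving Cb7.
D7: root D up a minor sixth → Bb, giving Bb7.
Cmaj: root C up a minor sixth → Ab, giving Abmaj.
Gmin: root G up a minor sixth → Eb, giving Ebmin.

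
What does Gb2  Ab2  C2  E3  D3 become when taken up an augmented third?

Gb2 to B2
Ab2 to C#3
C2 to E#2
E3 to G##3
D3 to F##3

B2 C#3 E#2 G##3 F##3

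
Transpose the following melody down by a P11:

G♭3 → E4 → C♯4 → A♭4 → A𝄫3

Db2 B2 G#2 Eb3 Ebb2

A perfect eleventh down from Gb3 gives Db2.
A perfect eleventh down from E4 gives B2.
C#4: an eleventh down reaches G, and 17 semitones makes it G#2.
Ab4 down a perfect eleventh is Eb3.
A perfect eleventh down from Abb3 gives Ebb2.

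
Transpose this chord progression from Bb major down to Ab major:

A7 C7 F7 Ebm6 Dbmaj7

G7 Bb7 Eb7 Dbm6 Cbmaj7

Bb major down to Ab major is a major second; each chord root moves by that interval while the quality stays the same.
A7: root A down a major second → G, giving G7.
C7: root C down a major second → Bb, giving Bb7.
F7: root F down a major second → Eb, giving Eb7.
Ebm6: root Eb down a major second → Db, giving Dbm6.
Dbmaj7: root Db down a major second → Cb, giving Cbmaj7.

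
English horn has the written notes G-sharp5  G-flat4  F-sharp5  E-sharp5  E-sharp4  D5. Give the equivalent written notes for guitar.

First find concert pitch: the English horn sounds a perfect fifth below written, so G-sharp5 G-flat4 F-sharp5 E-sharp5 E-sharp4 D5 sounds C#5 Cb4 B4 A#4 A#3 G4.
Then write for guitar: it sounds a perfect octave below written, so the part must be a perfect octave above concert.
C#5 → C#6
Cb4 → Cb5
B4 → B5
A#4 → A#5
A#3 → A#4
G4 → G5

C#6 Cb5 B5 A#5 A#4 G5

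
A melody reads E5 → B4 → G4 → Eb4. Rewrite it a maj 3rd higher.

G#5 D#5 B4 G4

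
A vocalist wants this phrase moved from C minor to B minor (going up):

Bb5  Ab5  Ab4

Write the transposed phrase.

C minor to B minor up is a major seventh, so every note moves up by that interval.
Bb5 becomes A6
Ab5 becomes G6
Ab4 becomes G5

A6 G6 G5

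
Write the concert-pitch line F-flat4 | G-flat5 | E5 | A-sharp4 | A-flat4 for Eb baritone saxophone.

Db6 Eb7 C#7 F##6 F6

The Eb baritone saxophone sounds a major thirteenth below written, so the written part must be a major thirteenth above concert — transpose each note up.
Fb4 → Db6
Gb5 → Eb7
E5 → C#7
A#4 → F##6
Ab4 → F6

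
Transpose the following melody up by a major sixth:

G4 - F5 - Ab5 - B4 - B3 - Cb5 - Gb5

G4: a sixth up reaches E, and 9 semitones makes it E5.
F5: a sixth up reaches D, and 9 semitones makes it D6.
Ab5 up a major sixth is F6.
B4: a sixth up reaches G, and 9 semitones makes it G#5.
B3 up a major sixth is G#4.
A major sixth up from Cb5 gives Ab5.
Gb5 up a major sixth is Eb6.

E5 D6 F6 G#5 G#4 Ab5 Eb6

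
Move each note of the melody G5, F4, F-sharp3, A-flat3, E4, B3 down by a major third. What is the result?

G5 down a major third is Eb5.
A major third down from F4 gives Db4.
F#3 down a major third is D3.
Ab3 down a major third is Fb3.
E4 down a major third is C4.
B3 down a major third is G3.

Eb5 Db4 D3 Fb3 C4 G3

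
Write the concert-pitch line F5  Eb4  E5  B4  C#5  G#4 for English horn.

C6 Bb4 B5 F#5 G#5 D#5

Written C4 sounds as F3 on the English horn, so concert pitches are written a perfect fifth up.
F5 becomes C6
Eb4 becomes Bb4
E5 becomes B5
B4 becomes F#5
C#5 becomes G#5
G#4 becomes D#5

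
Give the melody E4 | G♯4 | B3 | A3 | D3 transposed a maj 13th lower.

G2 B2 D2 C2 F1

E4 to G2
G#4 to B2
B3 to D2
A3 to C2
D3 to F1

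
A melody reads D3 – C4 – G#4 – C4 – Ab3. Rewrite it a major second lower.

C3 Bb3 F#4 Bb3 Gb3

D3 becomes C3
C4 becomes Bb3
G#4 becomes F#4
C4 becomes Bb3
Ab3 becomes Gb3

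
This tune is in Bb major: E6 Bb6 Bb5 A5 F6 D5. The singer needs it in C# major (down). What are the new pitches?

F##5 C#6 C#5 B#4 G#5 E#4

Bb major to C# major down is a diminished seventh, so every note moves down by that interval.
E6 -> F##5
Bb6 -> C#6
Bb5 -> C#5
A5 -> B#4
F6 -> G#5
D5 -> E#4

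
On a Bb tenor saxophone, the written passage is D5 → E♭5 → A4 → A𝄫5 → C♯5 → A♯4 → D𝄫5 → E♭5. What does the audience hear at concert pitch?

C4 Db4 G3 Gbb4 B3 G#3 Cbb4 Db4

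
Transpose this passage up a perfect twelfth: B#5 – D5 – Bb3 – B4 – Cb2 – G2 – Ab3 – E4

F##7 A6 F5 F#6 Gb3 D4 Eb5 B5

B#5: a twelfth up reaches F, and 19 semitones makes it F##7.
D5 up a perfect twelfth is A6.
A perfect twelfth up from Bb3 gives F5.
A perfect twelfth up from B4 gives F#6.
Cb2: a twelfth up reaches G, and 19 semitones makes it Gb3.
G2 up a perfect twelfth is D4.
A perfect twelfth up from Ab3 gives Eb5.
A perfect twelfth up from E4 gives B5.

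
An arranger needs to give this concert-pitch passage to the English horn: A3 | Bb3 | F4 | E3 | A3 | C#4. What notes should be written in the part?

The English horn sounds a perfect fifth below written, so the written part must be a perfect fifth above concert — transpose each note up.
A3 gives E4
Bb3 gives F4
F4 gives C5
E3 gives B3
A3 gives E4
C#4 gives G#4

E4 F4 C5 B3 E4 G#4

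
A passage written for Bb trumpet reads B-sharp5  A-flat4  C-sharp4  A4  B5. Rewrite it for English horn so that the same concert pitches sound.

First find concert pitch: the Bb trumpet sounds a major second below written, so B-sharp5 A-flat4 C-sharp4 A4 B5 sounds A#5 Gb4 B3 G4 A5.
Then write for English horn: it sounds a perfect fifth below written, so the part must be a perfect fifth above concert.
A#5 → E#6
Gb4 → Db5
B3 → F#4
G4 → D5
A5 → E6

E#6 Db5 F#4 D5 E6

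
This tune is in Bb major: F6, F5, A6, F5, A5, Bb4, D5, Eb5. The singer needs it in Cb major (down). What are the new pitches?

Gb5 Gb4 Bb5 Gb4 Bb4 Cb4 Eb4 Fb4

Bb major to Cb major down is a major seventh, so every note moves down by that interval.
F6 becomes Gb5
F5 becomes Gb4
A6 becomes Bb5
F5 becomes Gb4
A5 becomes Bb4
Bb4 becomes Cb4
D5 becomes Eb4
Eb5 becomes Fb4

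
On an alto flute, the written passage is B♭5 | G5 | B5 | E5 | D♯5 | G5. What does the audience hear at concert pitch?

F5 D5 F#5 B4 A#4 D5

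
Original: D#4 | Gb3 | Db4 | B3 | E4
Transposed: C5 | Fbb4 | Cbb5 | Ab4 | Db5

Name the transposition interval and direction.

up a diminished seventh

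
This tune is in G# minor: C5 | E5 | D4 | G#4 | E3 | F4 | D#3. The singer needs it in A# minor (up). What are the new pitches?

D5 F#5 E4 A#4 F#3 G4 E#3

From G# up to A# is a major second; apply that to each pitch.
C5 -> D5
E5 -> F#5
D4 -> E4
G#4 -> A#4
E3 -> F#3
F4 -> G4
D#3 -> E#3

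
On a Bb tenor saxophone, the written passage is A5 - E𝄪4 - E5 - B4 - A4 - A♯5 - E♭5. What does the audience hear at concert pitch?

Written C4 on the Bb tenor saxophone sounds as Bb2, a major ninth lower; apply that shift to every note.
A5 -> G4
E##4 -> D##3
E5 -> D4
B4 -> A3
A4 -> G3
A#5 -> G#4
Eb5 -> Db4

G4 D##3 D4 A3 G3 G#4 Db4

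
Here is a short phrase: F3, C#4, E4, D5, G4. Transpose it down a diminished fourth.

C#3 G##3 B#3 A#4 D#4

A diminished fourth down from F3 gives C#3.
C#4 down a diminished fourth is G##3.
E4: a fourth down reaches B, and 4 semitones makes it B#3.
D5 down a diminished fourth is A#4.
G4: a fourth down reaches D, and 4 semitones makes it D#4.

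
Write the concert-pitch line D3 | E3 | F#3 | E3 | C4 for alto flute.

G3 A3 B3 A3 F4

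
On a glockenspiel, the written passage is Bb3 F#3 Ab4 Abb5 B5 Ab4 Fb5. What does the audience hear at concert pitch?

The glockenspiel sounds a perfect fifteenth above written, so transpose each written note up a perfect fifteenth.
Bb3 to Bb5
F#3 to F#5
Ab4 to Ab6
Abb5 to Abb7
B5 to B7
Ab4 to Ab6
Fb5 to Fb7

Bb5 F#5 Ab6 Abb7 B7 Ab6 Fb7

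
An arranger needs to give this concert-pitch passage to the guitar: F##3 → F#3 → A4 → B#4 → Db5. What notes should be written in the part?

Written C4 sounds as C3 on the guitar, so concert pitches are written a perfect octave up.
F##3 to F##4
F#3 to F#4
A4 to A5
B#4 to B#5
Db5 to Db6

F##4 F#4 A5 B#5 Db6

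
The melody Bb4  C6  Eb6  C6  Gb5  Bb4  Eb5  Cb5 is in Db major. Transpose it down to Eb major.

C4 D5 F5 D5 Ab4 C4 F4 Db4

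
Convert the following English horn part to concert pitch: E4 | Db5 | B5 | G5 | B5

Written C4 on the English horn sounds as F3, a perfect fifth lower; apply that shift to every note.
E4 to A3
Db5 to Gb4
B5 to E5
G5 to C5
B5 to E5

A3 Gb4 E5 C5 E5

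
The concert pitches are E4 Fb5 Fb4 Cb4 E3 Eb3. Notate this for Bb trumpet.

F#4 Gb5 Gb4 Db4 F#3 F3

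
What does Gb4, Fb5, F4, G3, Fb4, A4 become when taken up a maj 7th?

F5 Eb6 E5 F#4 Eb5 G#5

Gb4 up a major seventh is F5.
A major seventh up from Fb5 gives Eb6.
F4: a seventh up reaches E, and 11 semitones makes it E5.
A major seventh up from G3 gives F#4.
Fb4 up a major seventh is Eb5.
A4 up a major seventh is G#5.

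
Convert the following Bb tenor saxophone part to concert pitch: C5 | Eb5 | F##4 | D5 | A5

Written C4 on the Bb tenor saxophone sounds as Bb2, a major ninth lower; apply that shift to every note.
C5 becomes Bb3
Eb5 becomes Db4
F##4 becomes E#3
D5 becomes C4
A5 becomes G4

Bb3 Db4 E#3 C4 G4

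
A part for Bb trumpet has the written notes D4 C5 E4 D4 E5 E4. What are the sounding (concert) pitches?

The Bb trumpet sounds a major second below written, so transpose each written note down a major second.
D4 gives C4
C5 gives Bb4
E4 gives D4
D4 gives C4
E5 gives D5
E4 gives D4

C4 Bb4 D4 C4 D5 D4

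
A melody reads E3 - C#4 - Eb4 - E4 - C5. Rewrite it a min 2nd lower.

D#3 B#3 D4 D#4 B4

E3 → D#3
C#4 → B#3
Eb4 → D4
E4 → D#4
C5 → B4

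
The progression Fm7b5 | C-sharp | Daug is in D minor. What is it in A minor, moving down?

Cm7b5 G# Aaug

D minor down to A minor is a perfect fourth; each chord root moves by that interval while the quality stays the same.
Fm7b5: root F down a perfect fourth → C, giving Cm7b5.
C-sharp: root C-sharp down a perfect fourth → G#, giving G#.
Daug: root D down a perfect fourth → A, giving Aaug.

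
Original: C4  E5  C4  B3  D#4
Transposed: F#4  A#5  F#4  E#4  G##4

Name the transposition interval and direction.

up an augmented fourth

From C4 to F#4 is 4 letter names — a fourth of some quality.
C4 to F#4 is 6 semitones, which makes it an augmented fourth; the second version is higher, so the direction is up.
Checking another pair — D#4 → G##4 — gives the same interval.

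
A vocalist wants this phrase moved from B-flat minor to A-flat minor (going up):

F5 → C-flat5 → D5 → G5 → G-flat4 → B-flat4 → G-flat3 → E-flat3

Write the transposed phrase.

Eb6 Bbb5 C6 F6 Fb5 Ab5 Fb4 Db4

From B-flat up to A-flat is a minor seventh; apply that to each pitch.
F5 -> Eb6
Cb5 -> Bbb5
D5 -> C6
G5 -> F6
Gb4 -> Fb5
Bb4 -> Ab5
Gb3 -> Fb4
Eb3 -> Db4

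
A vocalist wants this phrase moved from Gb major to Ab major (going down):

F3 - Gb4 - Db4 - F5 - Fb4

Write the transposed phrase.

G2 Ab3 Eb3 G4 Gb3

Gb major to Ab major down is a minor seventh, so every note moves down by that interval.
F3 → G2
Gb4 → Ab3
Db4 → Eb3
F5 → G4
Fb4 → Gb3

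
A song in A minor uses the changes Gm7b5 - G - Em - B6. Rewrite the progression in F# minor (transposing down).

Em7b5 E C#m G#6

A minor down to F# minor is a minor third; each chord root moves by that interval while the quality stays the same.
Gm7b5: root G down a minor third → E, giving Em7b5.
G: root G down a minor third → E, giving E.
Em: root E down a minor third → C#, giving C#m.
B6: root B down a minor third → G#, giving G#6.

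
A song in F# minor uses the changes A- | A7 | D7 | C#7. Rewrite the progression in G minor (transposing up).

F# minor up to G minor is a minor second; each chord root moves by that interval while the quality stays the same.
A-: root A up a minor second → Bb, giving Bb-.
A7: root A up a minor second → Bb, giving Bb7.
D7: root D up a minor second → Eb, giving Eb7.
C#7: root C# up a minor second → D, giving D7.

Bb- Bb7 Eb7 D7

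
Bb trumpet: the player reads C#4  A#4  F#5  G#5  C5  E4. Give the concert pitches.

The Bb trumpet sounds a major second below written, so transpose each written note down a major second.
C#4 to B3
A#4 to G#4
F#5 to E5
G#5 to F#5
C5 to Bb4
E4 to D4

B3 G#4 E5 F#5 Bb4 D4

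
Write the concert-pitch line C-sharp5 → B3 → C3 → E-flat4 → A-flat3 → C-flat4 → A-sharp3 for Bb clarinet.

D#5 C#4 D3 F4 Bb3 Db4 B#3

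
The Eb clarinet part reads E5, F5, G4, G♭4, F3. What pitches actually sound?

Written C4 on the Eb clarinet sounds as Eb4, a minor third higher; apply that shift to every note.
E5 -> G5
F5 -> Ab5
G4 -> Bb4
Gb4 -> Bbb4
F3 -> Ab3

G5 Ab5 Bb4 Bbb4 Ab3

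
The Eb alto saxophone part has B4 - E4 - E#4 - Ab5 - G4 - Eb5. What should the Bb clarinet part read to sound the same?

E4 A3 A#3 Db5 C4 Ab4

First find concert pitch: the Eb alto saxophone sounds a major sixth below written, so B4 E4 E#4 Ab5 G4 Eb5 sounds D4 G3 G#3 Cb5 Bb3 Gb4.
Then write for Bb clarinet: it sounds a major second below written, so the part must be a major second above concert.
D4 → E4
G3 → A3
G#3 → A#3
Cb5 → Db5
Bb3 → C4
Gb4 → Ab4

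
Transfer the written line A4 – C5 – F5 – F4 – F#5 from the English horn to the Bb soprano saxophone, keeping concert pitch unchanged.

First find concert pitch: the English horn sounds a perfect fifth below written, so A4 C5 F5 F4 F#5 sounds D4 F4 Bb4 Bb3 B4.
Then write for Bb soprano saxophone: it sounds a major second below written, so the part must be a major second above concert.
D4 → E4
F4 → G4
Bb4 → C5
Bb3 → C4
B4 → C#5

E4 G4 C5 C4 C#5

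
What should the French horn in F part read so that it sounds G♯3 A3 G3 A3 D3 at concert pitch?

The French horn in F sounds a perfect fifth below written, so the written part must be a perfect fifth above concert — transpose each note up.
G#3 gives D#4
A3 gives E4
G3 gives D4
A3 gives E4
D3 gives A3

D#4 E4 D4 E4 A3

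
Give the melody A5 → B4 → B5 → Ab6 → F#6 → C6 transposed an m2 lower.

G#5 A#4 A#5 G6 E#6 B5

A minor second down from A5 gives G#5.
B4 down a minor second is A#4.
B5: a second down reaches A, and 1 semitone makes it A#5.
A minor second down from Ab6 gives G6.
F#6 down a minor second is E#6.
A minor second down from C6 gives B5.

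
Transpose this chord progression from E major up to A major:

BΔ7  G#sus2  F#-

EΔ7 C#sus2 B-

E major up to A major is a perfect fourth; each chord root moves by that interval while the quality stays the same.
BΔ7: root B up a perfect fourth → E, giving EΔ7.
G#sus2: root G# up a perfect fourth → C#, giving C#sus2.
F#-: root F# up a perfect fourth → B, giving B-.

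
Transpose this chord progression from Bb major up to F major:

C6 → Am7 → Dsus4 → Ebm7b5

G6 Em7 Asus4 Bbm7b5

Bb major up to F major is a perfect fifth; each chord root moves by that interval while the quality stays the same.
C6: root C up a perfect fifth → G, giving G6.
Am7: root A up a perfect fifth → E, giving Em7.
Dsus4: root D up a perfect fifth → A, giving Asus4.
Ebm7b5: root Eb up a perfect fifth → Bb, giving Bbm7b5.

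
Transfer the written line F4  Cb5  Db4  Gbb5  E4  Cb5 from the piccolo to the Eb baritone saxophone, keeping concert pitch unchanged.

D7 Ab7 Bb6 Ebb8 C#7 Ab7

First find concert pitch: the piccolo sounds a perfect octave above written, so F4 Cb5 Db4 Gbb5 E4 Cb5 sounds F5 Cb6 Db5 Gbb6 E5 Cb6.
Then write for Eb baritone saxophone: it sounds a major thirteenth below written, so the part must be a major thirteenth above concert.
F5 → D7
Cb6 → Ab7
Db5 → Bb6
Gbb6 → Ebb8
E5 → C#7
Cb6 → Ab7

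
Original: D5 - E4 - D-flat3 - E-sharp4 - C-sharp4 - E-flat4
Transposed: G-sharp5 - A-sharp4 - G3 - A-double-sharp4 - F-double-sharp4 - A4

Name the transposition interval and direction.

Take the first pair: D5 → G#5. D to G spans 4 letter names, so the interval is some kind of fourth.
D5 to G#5 is 6 semitones, which makes it an augmented fourth; the second version is higher, so the direction is up.
Checking another pair — Eb4 → A4 — gives the same interval.

up an augmented fourth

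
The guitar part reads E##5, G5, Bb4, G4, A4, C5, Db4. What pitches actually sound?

The guitar sounds a perfect octave below written, so transpose each written note down a perfect octave.
E##5 becomes E##4
G5 becomes G4
Bb4 becomes Bb3
G4 becomes G3
A4 becomes A3
C5 becomes C4
Db4 becomes Db3

E##4 G4 Bb3 G3 A3 C4 Db3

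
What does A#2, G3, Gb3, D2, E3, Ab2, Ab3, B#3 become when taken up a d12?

A#2 up a diminished twelfth is E4.
A diminished twelfth up from G3 gives Db5.
Gb3 up a diminished twelfth is Dbb5.
D2: a twelfth up reaches A, and 18 semitones makes it Ab3.
E3: a twelfth up reaches B, and 18 semitones makes it Bb4.
Ab2 up a diminished twelfth is Ebb4.
Ab3: a twelfth up reaches E, and 18 semitones makes it Ebb5.
B#3: a twelfth up reaches F, and 18 semitones makes it F#5.

E4 Db5 Dbb5 Ab3 Bb4 Ebb4 Ebb5 F#5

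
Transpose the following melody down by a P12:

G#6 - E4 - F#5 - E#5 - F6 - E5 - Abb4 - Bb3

G#6: a twelfth down reaches C, and 19 semitones makes it C#5.
E4 down a perfect twelfth is A2.
A perfect twelfth down from F#5 gives B3.
E#5 down a perfect twelfth is A#3.
F6: a twelfth down reaches B, and 19 semitones makes it Bb4.
E5: a twelfth down reaches A, and 19 semitones makes it A3.
Abb4: a twelfth down reaches D, and 19 semitones makes it Dbb3.
A perfect twelfth down from Bb3 gives Eb2.

C#5 A2 B3 A#3 Bb4 A3 Dbb3 Eb2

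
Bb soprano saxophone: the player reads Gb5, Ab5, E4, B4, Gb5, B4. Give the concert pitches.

Written C4 on the Bb soprano saxophone sounds as Bb3, a major second lower; apply that shift to every note.
Gb5 to Fb5
Ab5 to Gb5
E4 to D4
B4 to A4
Gb5 to Fb5
B4 to A4

Fb5 Gb5 D4 A4 Fb5 A4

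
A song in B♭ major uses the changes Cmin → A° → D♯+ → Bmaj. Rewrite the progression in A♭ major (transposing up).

Bbmin G° C#+ Amaj

B♭ major up to A♭ major is a minor seventh; each chord root moves by that interval while the quality stays the same.
Cmin: root C up a minor seventh → Bb, giving Bbmin.
A°: root A up a minor seventh → G, giving G°.
D♯+: root D♯ up a minor seventh → C#, giving C#+.
Bmaj: root B up a minor seventh → A, giving Amaj.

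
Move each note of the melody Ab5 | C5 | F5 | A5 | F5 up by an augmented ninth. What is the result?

B6 D#6 G#6 B#6 G#6

An augmented ninth up from Ab5 gives B6.
An augmented ninth up from C5 gives D#6.
F5: a ninth up reaches G, and 15 semitones makes it G#6.
A5 up an augmented ninth is B#6.
An augmented ninth up from F5 gives G#6.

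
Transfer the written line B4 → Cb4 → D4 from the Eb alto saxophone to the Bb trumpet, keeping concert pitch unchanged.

First find concert pitch: the Eb alto saxophone sounds a major sixth below written, so B4 Cb4 D4 sounds D4 Ebb3 F3.
Then write for Bb trumpet: it sounds a major second below written, so the part must be a major second above concert.
D4 → E4
Ebb3 → Fb3
F3 → G3

E4 Fb3 G3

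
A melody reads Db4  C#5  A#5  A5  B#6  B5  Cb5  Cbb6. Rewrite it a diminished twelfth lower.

A diminished twelfth down from Db4 gives G2.
C#5: a twelfth down reaches F, and 18 semitones makes it F##3.
A diminished twelfth down from A#5 gives D##4.
A5 down a diminished twelfth is D#4.
A diminished twelfth down from B#6 gives E##5.
B5 down a diminished twelfth is E#4.
A diminished twelfth down from Cb5 gives F3.
Cbb6 down a diminished twelfth is Fb4.

G2 F##3 D##4 D#4 E##5 E#4 F3 Fb4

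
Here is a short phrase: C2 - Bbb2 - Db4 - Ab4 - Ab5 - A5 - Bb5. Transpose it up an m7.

Bb2 Abb3 Cb5 Gb5 Gb6 G6 Ab6

C2: a seventh up reaches B, and 10 semitones makes it Bb2.
A minor seventh up from Bbb2 gives Abb3.
Db4: a seventh up reaches C, and 10 semitones makes it Cb5.
Ab4: a seventh up reaches G, and 10 semitones makes it Gb5.
Ab5: a seventh up reaches G, and 10 semitones makes it Gb6.
A5 up a minor seventh is G6.
A minor seventh up from Bb5 gives Ab6.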